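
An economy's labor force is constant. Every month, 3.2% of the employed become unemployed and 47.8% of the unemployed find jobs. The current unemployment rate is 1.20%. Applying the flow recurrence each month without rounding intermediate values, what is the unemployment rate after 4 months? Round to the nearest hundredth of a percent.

With a fixed labor force, u_{t+1} = u_t + s·(1−u_t) − f·u_t = u_t·(1−s−f) + s.
Here 1−s−f = 0.490 and s = 0.032.
u_1 = 0.012000 × 0.490 + 0.032 = 0.037880.
u_2 = 0.037880 × 0.490 + 0.032 = 0.050561.
u_3 = 0.050561 × 0.490 + 0.032 = 0.056775.
u_4 = 0.056775 × 0.490 + 0.032 = 0.059820.

Unemployment rate after four months ≈ 5.98%.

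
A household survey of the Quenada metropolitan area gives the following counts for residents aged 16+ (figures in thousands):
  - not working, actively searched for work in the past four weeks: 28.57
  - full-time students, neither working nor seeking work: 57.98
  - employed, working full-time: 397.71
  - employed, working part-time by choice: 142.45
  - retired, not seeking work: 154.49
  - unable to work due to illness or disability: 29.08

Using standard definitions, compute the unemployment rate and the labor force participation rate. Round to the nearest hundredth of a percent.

Employed = 397.71 + 142.45 = 540.16 thousand.
Unemployed = 28.57 thousand.
Labor force = 540.16 + 28.57 = 568.73 thousand.
Not in labor force = 57.98 + 154.49 + 29.08 = 241.55 thousand (those not working and not actively searching are outside the labor force).
Civilian working-age population = 568.73 + 241.55 = 810.28 thousand.
Unemployment rate = 28.57 / 568.73 = 5.02%.
Labor force participation rate = 568.73 / 810.28 = 70.19%.

Unemployment rate ≈ 5.02%; labor force participation rate ≈ 70.19%.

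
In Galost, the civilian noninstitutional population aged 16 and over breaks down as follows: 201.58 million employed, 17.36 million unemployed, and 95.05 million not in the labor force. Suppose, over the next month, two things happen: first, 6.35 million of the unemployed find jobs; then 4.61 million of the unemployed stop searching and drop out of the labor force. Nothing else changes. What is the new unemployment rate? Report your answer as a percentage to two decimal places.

Initially, labor force = 201.58 + 17.36 = 218.94 million, so u = 17.36/218.94 = 7.93%.
After the first change, unemployed falls and employed rises by 6.35; labor force unchanged → E = 207.93, U = 11.01, labor force = 218.94 million.
After the second change, unemployed and labor force both fall by 4.61 → E = 207.93, U = 6.40, labor force = 214.33 million.
New unemployment rate = 6.40 / 214.33 = 2.99%.

New unemployment rate ≈ 2.99%.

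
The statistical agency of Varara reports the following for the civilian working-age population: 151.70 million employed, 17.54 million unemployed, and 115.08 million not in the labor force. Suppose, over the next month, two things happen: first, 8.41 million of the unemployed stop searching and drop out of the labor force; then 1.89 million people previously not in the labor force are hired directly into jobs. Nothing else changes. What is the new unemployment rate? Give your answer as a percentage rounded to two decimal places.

Initially, labor force = 151.70 + 17.54 = 169.24 million, so u = 17.54/169.24 = 10.36%.
After the first change, unemployed and labor force both fall by 8.41 → E = 151.70, U = 9.13, labor force = 160.83 million.
After the second change, employed and labor force both rise by 1.89; unemployed unchanged → E = 153.59, U = 9.13, labor force = 162.72 million.
New unemployment rate = 9.13 / 162.72 = 5.61%.

New unemployment rate ≈ 5.61%.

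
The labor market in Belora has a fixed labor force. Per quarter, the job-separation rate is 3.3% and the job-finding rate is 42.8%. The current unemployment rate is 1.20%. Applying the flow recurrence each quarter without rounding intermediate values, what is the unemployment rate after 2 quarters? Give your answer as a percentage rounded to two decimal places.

With a fixed labor force, u_{t+1} = u_t + s·(1−u_t) − f·u_t = u_t·(1−s−f) + s.
Here 1−s−f = 0.539 and s = 0.033.
u_1 = 0.012000 × 0.539 + 0.033 = 0.039468.
u_2 = 0.039468 × 0.539 + 0.033 = 0.054273.

Unemployment rate after two quarters ≈ 5.43%.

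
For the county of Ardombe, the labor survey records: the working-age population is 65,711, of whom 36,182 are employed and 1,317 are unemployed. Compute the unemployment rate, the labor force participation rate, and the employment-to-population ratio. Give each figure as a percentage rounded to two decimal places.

Unemployment rate ≈ 3.51%; labor force participation rate ≈ 57.07%; employment-population ratio ≈ 55.06%.

Labor force = employed + unemployed = 36,182 + 1,317 = 37,499.
Unemployment rate = 1,317 / 37,499 = 3.51%.
Labor force participation rate = 37,499 / 65,711 = 57.07%.
Employment-population ratio = 36,182 / 65,711 = 55.06%.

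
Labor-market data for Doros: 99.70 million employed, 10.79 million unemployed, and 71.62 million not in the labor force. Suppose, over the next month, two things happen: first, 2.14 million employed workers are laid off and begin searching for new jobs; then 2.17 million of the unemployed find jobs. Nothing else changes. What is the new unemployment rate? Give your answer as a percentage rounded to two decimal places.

Initially, labor force = 99.70 + 10.79 = 110.49 million, so u = 10.79/110.49 = 9.77%.
After the first change, employed falls and unemployed rises by 2.14; labor force unchanged → E = 97.56, U = 12.93, labor force = 110.49 million.
After the second change, unemployed falls and employed rises by 2.17; labor force unchanged → E = 99.73, U = 10.76, labor force = 110.49 million.
New unemployment rate = 10.76 / 110.49 = 9.74%.

New unemployment rate ≈ 9.74%.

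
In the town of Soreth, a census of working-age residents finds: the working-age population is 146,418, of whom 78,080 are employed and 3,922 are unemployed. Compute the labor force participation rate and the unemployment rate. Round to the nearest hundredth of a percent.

Labor force = employed + unemployed = 78,080 + 3,922 = 82,002.
Unemployment rate = 3,922 / 82,002 = 4.78%.
Labor force participation rate = 82,002 / 146,418 = 56.01%.

Labor force participation rate ≈ 56.01%; unemployment rate ≈ 4.78%.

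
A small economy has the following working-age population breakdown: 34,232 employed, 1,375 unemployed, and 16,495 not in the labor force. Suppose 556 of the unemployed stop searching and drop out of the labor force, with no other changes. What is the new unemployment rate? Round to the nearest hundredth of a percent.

Initially, labor force = 34,232 + 1,375 = 35,607, so u = 1,375/35,607 = 3.86%.
After the change, unemployed and labor force both fall by 556 → E = 34,232, U = 819, labor force = 35,051.
New unemployment rate = 819 / 35,051 = 2.34%.

New unemployment rate ≈ 2.34%.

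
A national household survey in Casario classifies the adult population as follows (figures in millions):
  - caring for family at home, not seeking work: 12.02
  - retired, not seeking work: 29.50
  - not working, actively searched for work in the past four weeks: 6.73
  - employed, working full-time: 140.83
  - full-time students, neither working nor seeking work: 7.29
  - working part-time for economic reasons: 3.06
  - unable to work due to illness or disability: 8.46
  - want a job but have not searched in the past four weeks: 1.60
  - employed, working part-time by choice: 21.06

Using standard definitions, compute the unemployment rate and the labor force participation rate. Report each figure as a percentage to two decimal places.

Unemployment rate ≈ 3.92%; labor force participation rate ≈ 74.47%.

Employed = 140.83 + 3.06 + 21.06 = 164.95 million (anyone who worked, including part-time for economic reasons, counts as employed).
Unemployed = 6.73 million.
Labor force = 164.95 + 6.73 = 171.68 million.
Not in labor force = 12.02 + 29.50 + 7.29 + 8.46 + 1.60 = 58.87 million (those not working and not actively searching are outside the labor force — including those who want a job but have given up searching).
Civilian working-age population = 171.68 + 58.87 = 230.55 million.
Unemployment rate = 6.73 / 171.68 = 3.92%.
Labor force participation rate = 171.68 / 230.55 = 74.47%.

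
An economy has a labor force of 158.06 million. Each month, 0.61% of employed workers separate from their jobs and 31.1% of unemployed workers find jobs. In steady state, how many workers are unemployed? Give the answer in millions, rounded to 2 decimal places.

About 3.04 million are unemployed in steady state.

Steady-state unemployment rate u* = s/(s+f) = 0.61/(0.61+31.1) = 0.019237.
Unemployed = u* × labor force = 0.019237 × 158.06 ≈ 3.04 million.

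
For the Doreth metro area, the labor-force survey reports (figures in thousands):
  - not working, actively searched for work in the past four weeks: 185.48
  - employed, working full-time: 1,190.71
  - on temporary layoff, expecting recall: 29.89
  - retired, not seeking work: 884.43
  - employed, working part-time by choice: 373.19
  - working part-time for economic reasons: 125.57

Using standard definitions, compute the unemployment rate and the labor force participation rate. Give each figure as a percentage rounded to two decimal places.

Unemployment rate ≈ 11.31%; labor force participation rate ≈ 68.29%.

Employed = 1,190.71 + 373.19 + 125.57 = 1,689.47 thousand (anyone who worked, including part-time for economic reasons, counts as employed).
Unemployed = 185.48 + 29.89 = 215.37 thousand (jobless and actively searching, or on temporary layoff).
Labor force = 1,689.47 + 215.37 = 1,904.84 thousand.
Not in labor force = 884.43 thousand (those not working and not actively searching are outside the labor force).
Civilian working-age population = 1,904.84 + 884.43 = 2,789.27 thousand.
Unemployment rate = 215.37 / 1,904.84 = 11.31%.
Labor force participation rate = 1,904.84 / 2,789.27 = 68.29%.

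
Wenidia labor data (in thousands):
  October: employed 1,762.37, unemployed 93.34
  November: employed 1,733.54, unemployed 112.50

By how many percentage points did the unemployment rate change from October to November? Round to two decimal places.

The unemployment rate changed by +1.06 percentage points.

October: labor force = 1,762.37 + 93.34 = 1,855.71; u = 93.34/1,855.71 = 5.03%.
November: labor force = 1,733.54 + 112.50 = 1,846.04; u = 112.50/1,846.04 = 6.09%.
Change = 6.09% − 5.03% = +1.06 pp.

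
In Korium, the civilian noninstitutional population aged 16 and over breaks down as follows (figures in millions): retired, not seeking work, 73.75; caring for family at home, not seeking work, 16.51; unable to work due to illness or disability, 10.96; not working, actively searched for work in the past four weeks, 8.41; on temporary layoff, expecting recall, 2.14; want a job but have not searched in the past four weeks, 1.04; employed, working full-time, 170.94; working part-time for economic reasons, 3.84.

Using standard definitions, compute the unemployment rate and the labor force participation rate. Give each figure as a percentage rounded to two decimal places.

Unemployment rate ≈ 5.69%; labor force participation rate ≈ 64.44%.

Employed = 170.94 + 3.84 = 174.78 million (anyone who worked, including part-time for economic reasons, counts as employed).
Unemployed = 8.41 + 2.14 = 10.55 million (jobless and actively searching, or on temporary layoff).
Labor force = 174.78 + 10.55 = 185.33 million.
Not in labor force = 73.75 + 16.51 + 10.96 + 1.04 = 102.26 million (those not working and not actively searching are outside the labor force — including those who want a job but have given up searching).
Civilian working-age population = 185.33 + 102.26 = 287.59 million.
Unemployment rate = 10.55 / 185.33 = 5.69%.
Labor force participation rate = 185.33 / 287.59 = 64.44%.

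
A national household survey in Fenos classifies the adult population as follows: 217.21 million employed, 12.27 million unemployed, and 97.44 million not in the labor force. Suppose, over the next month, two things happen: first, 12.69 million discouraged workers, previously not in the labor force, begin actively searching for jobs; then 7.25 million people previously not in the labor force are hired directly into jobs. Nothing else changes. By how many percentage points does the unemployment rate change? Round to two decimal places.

The unemployment rate changes by +4.66 percentage points.

Initially, labor force = 217.21 + 12.27 = 229.48 million, so u = 12.27/229.48 = 5.35%.
After the first change, unemployed and labor force both rise by 12.69 → E = 217.21, U = 24.96, labor force = 242.17 million.
After the second change, employed and labor force both rise by 7.25; unemployed unchanged → E = 224.46, U = 24.96, labor force = 249.42 million.
New unemployment rate = 24.96 / 249.42 = 10.01%.
Change = 10.01% − 5.35% = +4.66 percentage points.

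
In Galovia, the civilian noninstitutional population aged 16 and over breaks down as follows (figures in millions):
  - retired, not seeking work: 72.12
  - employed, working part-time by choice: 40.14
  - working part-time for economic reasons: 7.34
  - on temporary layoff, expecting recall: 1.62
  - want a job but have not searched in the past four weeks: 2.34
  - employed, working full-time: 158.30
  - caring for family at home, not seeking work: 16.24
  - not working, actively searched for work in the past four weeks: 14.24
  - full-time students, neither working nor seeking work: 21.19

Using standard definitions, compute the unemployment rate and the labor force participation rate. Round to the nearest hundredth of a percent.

Employed = 40.14 + 7.34 + 158.30 = 205.78 million (anyone who worked, including part-time for economic reasons, counts as employed).
Unemployed = 1.62 + 14.24 = 15.86 million (jobless and actively searching, or on temporary layoff).
Labor force = 205.78 + 15.86 = 221.64 million.
Not in labor force = 72.12 + 2.34 + 16.24 + 21.19 = 111.89 million (those not working and not actively searching are outside the labor force — including those who want a job but have given up searching).
Civilian working-age population = 221.64 + 111.89 = 333.53 million.
Unemployment rate = 15.86 / 221.64 = 7.16%.
Labor force participation rate = 221.64 / 333.53 = 66.45%.

Unemployment rate ≈ 7.16%; labor force participation rate ≈ 66.45%.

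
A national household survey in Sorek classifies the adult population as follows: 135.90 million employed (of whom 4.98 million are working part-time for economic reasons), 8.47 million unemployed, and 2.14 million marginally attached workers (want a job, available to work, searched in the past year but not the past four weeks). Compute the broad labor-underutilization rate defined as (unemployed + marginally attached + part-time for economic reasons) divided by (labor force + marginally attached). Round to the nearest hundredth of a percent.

Labor force = 135.90 + 8.47 = 144.37 million.
Numerator = 8.47 + 2.14 + 4.98 = 15.59 million.
Denominator = 144.37 + 2.14 = 146.51 million.
Broad rate = 15.59 / 146.51 = 10.64%.

Broad underutilization rate ≈ 10.64%.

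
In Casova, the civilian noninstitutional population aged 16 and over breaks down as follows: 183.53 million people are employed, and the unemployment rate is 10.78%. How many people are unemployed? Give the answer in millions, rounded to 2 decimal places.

Let U be the number unemployed. The labor force is E + U, and U/(E+U) = 0.1078.
So U = 0.1078 × 183.53 / (1 − 0.1078) = 19.7845 / 0.8922 ≈ 22.17 million.

About 22.17 million are unemployed.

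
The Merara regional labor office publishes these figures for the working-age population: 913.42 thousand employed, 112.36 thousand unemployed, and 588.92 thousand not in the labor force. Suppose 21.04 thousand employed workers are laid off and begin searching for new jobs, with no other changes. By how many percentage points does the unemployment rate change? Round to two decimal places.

Initially, labor force = 913.42 + 112.36 = 1,025.78 thousand, so u = 112.36/1,025.78 = 10.95%.
After the change, employed falls and unemployed rises by 21.04; labor force unchanged → E = 892.38, U = 133.40, labor force = 1,025.78 thousand.
New unemployment rate = 133.40 / 1,025.78 = 13.00%.
Change = 13.00% − 10.95% = +2.05 percentage points.

The unemployment rate changes by +2.05 percentage points.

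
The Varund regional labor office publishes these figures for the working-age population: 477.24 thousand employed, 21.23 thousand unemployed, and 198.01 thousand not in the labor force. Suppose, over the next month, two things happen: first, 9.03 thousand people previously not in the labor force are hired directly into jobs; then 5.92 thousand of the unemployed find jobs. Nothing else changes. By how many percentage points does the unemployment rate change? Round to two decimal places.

Initially, labor force = 477.24 + 21.23 = 498.47 thousand, so u = 21.23/498.47 = 4.26%.
After the first change, employed and labor force both rise by 9.03; unemployed unchanged → E = 486.27, U = 21.23, labor force = 507.50 thousand.
After the second change, unemployed falls and employed rises by 5.92; labor force unchanged → E = 492.19, U = 15.31, labor force = 507.50 thousand.
New unemployment rate = 15.31 / 507.50 = 3.02%.
Change = 3.02% − 4.26% = −1.24 percentage points.

The unemployment rate changes by −1.24 percentage points.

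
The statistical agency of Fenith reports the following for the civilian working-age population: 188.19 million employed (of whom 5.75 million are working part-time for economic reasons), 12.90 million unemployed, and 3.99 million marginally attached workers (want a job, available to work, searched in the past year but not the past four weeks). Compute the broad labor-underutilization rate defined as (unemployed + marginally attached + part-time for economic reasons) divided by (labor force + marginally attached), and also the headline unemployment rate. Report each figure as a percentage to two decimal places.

Broad underutilization rate ≈ 11.04%; headline unemployment rate ≈ 6.42%.

Labor force = 188.19 + 12.90 = 201.09 million.
Numerator = 12.90 + 3.99 + 5.75 = 22.64 million.
Denominator = 201.09 + 3.99 = 205.08 million.
Broad rate = 22.64 / 205.08 = 11.04%.
Headline unemployment rate = 12.90 / 201.09 = 6.42%.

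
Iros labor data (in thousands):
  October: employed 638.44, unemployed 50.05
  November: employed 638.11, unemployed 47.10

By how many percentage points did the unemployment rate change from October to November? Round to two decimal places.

The unemployment rate changed by −0.40 percentage points.

October: labor force = 638.44 + 50.05 = 688.49; u = 50.05/688.49 = 7.27%.
November: labor force = 638.11 + 47.10 = 685.21; u = 47.10/685.21 = 6.87%.
Change = 6.87% − 7.27% = −0.40 pp.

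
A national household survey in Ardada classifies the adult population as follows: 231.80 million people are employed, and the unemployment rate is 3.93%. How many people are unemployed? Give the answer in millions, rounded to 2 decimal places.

Let U be the number unemployed. The labor force is E + U, and U/(E+U) = 0.0393.
So U = 0.0393 × 231.80 / (1 − 0.0393) = 9.1097 / 0.9607 ≈ 9.48 million.

About 9.48 million are unemployed.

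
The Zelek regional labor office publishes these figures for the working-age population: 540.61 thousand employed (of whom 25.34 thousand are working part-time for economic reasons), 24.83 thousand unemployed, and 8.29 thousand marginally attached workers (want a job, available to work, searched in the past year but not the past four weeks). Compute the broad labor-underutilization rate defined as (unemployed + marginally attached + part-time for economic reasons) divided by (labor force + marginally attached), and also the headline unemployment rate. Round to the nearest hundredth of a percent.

Labor force = 540.61 + 24.83 = 565.44 thousand.
Numerator = 24.83 + 8.29 + 25.34 = 58.46 thousand.
Denominator = 565.44 + 8.29 = 573.73 thousand.
Broad rate = 58.46 / 573.73 = 10.19%.
Headline unemployment rate = 24.83 / 565.44 = 4.39%.

Broad underutilization rate ≈ 10.19%; headline unemployment rate ≈ 4.39%.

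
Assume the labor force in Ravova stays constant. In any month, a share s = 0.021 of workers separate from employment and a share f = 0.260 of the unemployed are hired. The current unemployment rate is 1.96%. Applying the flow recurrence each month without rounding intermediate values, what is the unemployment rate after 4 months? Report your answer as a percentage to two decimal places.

With a fixed labor force, u_{t+1} = u_t + s·(1−u_t) − f·u_t = u_t·(1−s−f) + s.
Here 1−s−f = 0.719 and s = 0.021.
u_1 = 0.019600 × 0.719 + 0.021 = 0.035092.
u_2 = 0.035092 × 0.719 + 0.021 = 0.046231.
u_3 = 0.046231 × 0.719 + 0.021 = 0.054240.
u_4 = 0.054240 × 0.719 + 0.021 = 0.059999.

Unemployment rate after four months ≈ 6.00%.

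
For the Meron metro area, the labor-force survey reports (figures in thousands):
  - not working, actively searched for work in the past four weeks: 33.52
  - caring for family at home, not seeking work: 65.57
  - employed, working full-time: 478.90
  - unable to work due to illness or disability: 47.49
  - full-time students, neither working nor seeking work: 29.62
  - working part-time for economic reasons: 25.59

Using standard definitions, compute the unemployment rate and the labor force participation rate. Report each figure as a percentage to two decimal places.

Employed = 478.90 + 25.59 = 504.49 thousand (anyone who worked, including part-time for economic reasons, counts as employed).
Unemployed = 33.52 thousand.
Labor force = 504.49 + 33.52 = 538.01 thousand.
Not in labor force = 65.57 + 47.49 + 29.62 = 142.68 thousand (those not working and not actively searching are outside the labor force).
Civilian working-age population = 538.01 + 142.68 = 680.69 thousand.
Unemployment rate = 33.52 / 538.01 = 6.23%.
Labor force participation rate = 538.01 / 680.69 = 79.04%.

Unemployment rate ≈ 6.23%; labor force participation rate ≈ 79.04%.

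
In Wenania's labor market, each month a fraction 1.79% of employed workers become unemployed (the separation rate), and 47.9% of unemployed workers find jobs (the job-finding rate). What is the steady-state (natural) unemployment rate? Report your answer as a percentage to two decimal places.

At steady state the flows balance: s·E = f·U, so U/(E+U) = s/(s+f).
u* = 1.79 / (1.79 + 47.9) = 1.79 / 49.69 = 3.60%.

Steady-state unemployment rate ≈ 3.60%.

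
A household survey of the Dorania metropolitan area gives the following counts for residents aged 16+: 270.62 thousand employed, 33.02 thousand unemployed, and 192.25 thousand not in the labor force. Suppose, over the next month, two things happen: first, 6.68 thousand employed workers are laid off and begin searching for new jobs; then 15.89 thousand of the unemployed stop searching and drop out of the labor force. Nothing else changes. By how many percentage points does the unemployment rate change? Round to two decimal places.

The unemployment rate changes by −2.60 percentage points.

Initially, labor force = 270.62 + 33.02 = 303.64 thousand, so u = 33.02/303.64 = 10.87%.
After the first change, employed falls and unemployed rises by 6.68; labor force unchanged → E = 263.94, U = 39.70, labor force = 303.64 thousand.
After the second change, unemployed and labor force both fall by 15.89 → E = 263.94, U = 23.81, labor force = 287.75 thousand.
New unemployment rate = 23.81 / 287.75 = 8.27%.
Change = 8.27% − 10.87% = −2.60 percentage points.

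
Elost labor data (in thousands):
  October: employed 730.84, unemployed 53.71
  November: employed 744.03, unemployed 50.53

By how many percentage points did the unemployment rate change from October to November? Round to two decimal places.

The unemployment rate changed by −0.49 percentage points.

October: labor force = 730.84 + 53.71 = 784.55; u = 53.71/784.55 = 6.85%.
November: labor force = 744.03 + 50.53 = 794.56; u = 50.53/794.56 = 6.36%.
Change = 6.36% − 6.85% = −0.49 pp.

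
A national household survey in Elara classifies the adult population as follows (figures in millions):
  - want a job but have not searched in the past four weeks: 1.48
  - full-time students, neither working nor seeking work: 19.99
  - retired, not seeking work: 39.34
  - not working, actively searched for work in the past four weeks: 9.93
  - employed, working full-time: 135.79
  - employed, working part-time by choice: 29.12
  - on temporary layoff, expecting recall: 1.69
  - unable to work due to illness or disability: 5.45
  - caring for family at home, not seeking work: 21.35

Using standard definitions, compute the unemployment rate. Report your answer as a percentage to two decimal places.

Employed = 135.79 + 29.12 = 164.91 million.
Unemployed = 9.93 + 1.69 = 11.62 million (jobless and actively searching, or on temporary layoff).
Labor force = 164.91 + 11.62 = 176.53 million.
Unemployment rate = 11.62 / 176.53 = 6.58%.

Unemployment rate ≈ 6.58%.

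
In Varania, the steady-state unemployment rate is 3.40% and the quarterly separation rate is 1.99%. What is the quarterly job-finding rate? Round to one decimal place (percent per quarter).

Job-finding rate ≈ 56.5% per quarter.

From u* = s/(s+f): f = s·(1−u)/u.
f = 1.99 × (1 − 0.0340) / 0.0340 = 1.9223 / 0.0340 ≈ 56.5% per quarter.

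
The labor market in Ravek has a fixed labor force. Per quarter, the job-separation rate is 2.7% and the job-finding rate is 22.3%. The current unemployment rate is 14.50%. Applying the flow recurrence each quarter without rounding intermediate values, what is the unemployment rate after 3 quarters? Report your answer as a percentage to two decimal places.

Unemployment rate after three quarters ≈ 12.36%.

With a fixed labor force, u_{t+1} = u_t + s·(1−u_t) − f·u_t = u_t·(1−s−f) + s.
Here 1−s−f = 0.750 and s = 0.027.
u_1 = 0.145000 × 0.750 + 0.027 = 0.135750.
u_2 = 0.135750 × 0.750 + 0.027 = 0.128812.
u_3 = 0.128812 × 0.750 + 0.027 = 0.123609.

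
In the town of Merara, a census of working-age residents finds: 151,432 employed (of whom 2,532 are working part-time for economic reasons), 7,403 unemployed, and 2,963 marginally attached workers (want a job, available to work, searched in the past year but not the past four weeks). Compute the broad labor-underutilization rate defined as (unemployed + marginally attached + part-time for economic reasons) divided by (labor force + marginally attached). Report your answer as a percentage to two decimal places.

Labor force = 151,432 + 7,403 = 158,835.
Numerator = 7,403 + 2,963 + 2,532 = 12,898.
Denominator = 158,835 + 2,963 = 161,798.
Broad rate = 12,898 / 161,798 = 7.97%.

Broad underutilization rate ≈ 7.97%.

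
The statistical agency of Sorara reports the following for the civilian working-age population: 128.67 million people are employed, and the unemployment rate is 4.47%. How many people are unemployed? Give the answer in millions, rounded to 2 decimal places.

Let U be the number unemployed. The labor force is E + U, and U/(E+U) = 0.0447.
So U = 0.0447 × 128.67 / (1 − 0.0447) = 5.7515 / 0.9553 ≈ 6.02 million.

About 6.02 million are unemployed.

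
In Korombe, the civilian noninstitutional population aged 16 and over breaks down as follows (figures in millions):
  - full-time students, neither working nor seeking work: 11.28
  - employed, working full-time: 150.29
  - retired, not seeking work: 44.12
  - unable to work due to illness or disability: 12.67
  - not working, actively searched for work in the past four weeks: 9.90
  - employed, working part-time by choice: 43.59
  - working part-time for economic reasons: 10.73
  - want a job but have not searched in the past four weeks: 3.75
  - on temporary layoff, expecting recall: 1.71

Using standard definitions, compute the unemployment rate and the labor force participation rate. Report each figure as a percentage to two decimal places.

Employed = 150.29 + 43.59 + 10.73 = 204.61 million (anyone who worked, including part-time for economic reasons, counts as employed).
Unemployed = 9.90 + 1.71 = 11.61 million (jobless and actively searching, or on temporary layoff).
Labor force = 204.61 + 11.61 = 216.22 million.
Not in labor force = 11.28 + 44.12 + 12.67 + 3.75 = 71.82 million (those not working and not actively searching are outside the labor force — including those who want a job but have given up searching).
Civilian working-age population = 216.22 + 71.82 = 288.04 million.
Unemployment rate = 11.61 / 216.22 = 5.37%.
Labor force participation rate = 216.22 / 288.04 = 75.07%.

Unemployment rate ≈ 5.37%; labor force participation rate ≈ 75.07%.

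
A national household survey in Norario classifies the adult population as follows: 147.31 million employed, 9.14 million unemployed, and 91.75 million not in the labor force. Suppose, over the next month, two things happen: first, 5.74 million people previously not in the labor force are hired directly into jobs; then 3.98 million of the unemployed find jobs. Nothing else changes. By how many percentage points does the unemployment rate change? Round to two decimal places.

The unemployment rate changes by −2.66 percentage points.

Initially, labor force = 147.31 + 9.14 = 156.45 million, so u = 9.14/156.45 = 5.84%.
After the first change, employed and labor force both rise by 5.74; unemployed unchanged → E = 153.05, U = 9.14, labor force = 162.19 million.
After the second change, unemployed falls and employed rises by 3.98; labor force unchanged → E = 157.03, U = 5.16, labor force = 162.19 million.
New unemployment rate = 5.16 / 162.19 = 3.18%.
Change = 3.18% − 5.84% = −2.66 percentage points.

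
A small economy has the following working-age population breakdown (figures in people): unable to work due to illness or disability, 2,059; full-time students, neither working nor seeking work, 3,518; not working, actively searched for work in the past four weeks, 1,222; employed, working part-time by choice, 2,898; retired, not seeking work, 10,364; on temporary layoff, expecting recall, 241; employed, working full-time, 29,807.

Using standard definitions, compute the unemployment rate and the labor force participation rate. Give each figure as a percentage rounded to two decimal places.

Employed = 2,898 + 29,807 = 32,705.
Unemployed = 1,222 + 241 = 1,463 (jobless and actively searching, or on temporary layoff).
Labor force = 32,705 + 1,463 = 34,168.
Not in labor force = 2,059 + 3,518 + 10,364 = 15,941 (those not working and not actively searching are outside the labor force).
Civilian working-age population = 34,168 + 15,941 = 50,109.
Unemployment rate = 1,463 / 34,168 = 4.28%.
Labor force participation rate = 34,168 / 50,109 = 68.19%.

Unemployment rate ≈ 4.28%; labor force participation rate ≈ 68.19%.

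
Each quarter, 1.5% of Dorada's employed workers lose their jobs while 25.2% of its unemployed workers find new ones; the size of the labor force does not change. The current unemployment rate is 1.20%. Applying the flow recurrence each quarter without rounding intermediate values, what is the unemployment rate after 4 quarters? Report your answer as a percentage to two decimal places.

With a fixed labor force, u_{t+1} = u_t + s·(1−u_t) − f·u_t = u_t·(1−s−f) + s.
Here 1−s−f = 0.733 and s = 0.015.
u_1 = 0.012000 × 0.733 + 0.015 = 0.023796.
u_2 = 0.023796 × 0.733 + 0.015 = 0.032442.
u_3 = 0.032442 × 0.733 + 0.015 = 0.038780.
u_4 = 0.038780 × 0.733 + 0.015 = 0.043426.

Unemployment rate after four quarters ≈ 4.34%.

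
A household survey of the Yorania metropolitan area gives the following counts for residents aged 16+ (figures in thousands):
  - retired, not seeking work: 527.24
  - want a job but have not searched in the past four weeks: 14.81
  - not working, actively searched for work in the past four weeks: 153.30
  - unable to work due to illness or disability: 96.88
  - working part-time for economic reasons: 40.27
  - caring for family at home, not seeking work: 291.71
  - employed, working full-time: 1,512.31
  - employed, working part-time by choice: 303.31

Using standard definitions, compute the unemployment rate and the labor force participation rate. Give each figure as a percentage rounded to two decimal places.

Unemployment rate ≈ 7.63%; labor force participation rate ≈ 68.34%.

Employed = 40.27 + 1,512.31 + 303.31 = 1,855.89 thousand (anyone who worked, including part-time for economic reasons, counts as employed).
Unemployed = 153.30 thousand.
Labor force = 1,855.89 + 153.30 = 2,009.19 thousand.
Not in labor force = 527.24 + 14.81 + 96.88 + 291.71 = 930.64 thousand (those not working and not actively searching are outside the labor force — including those who want a job but have given up searching).
Civilian working-age population = 2,009.19 + 930.64 = 2,939.83 thousand.
Unemployment rate = 153.30 / 2,009.19 = 7.63%.
Labor force participation rate = 2,009.19 / 2,939.83 = 68.34%.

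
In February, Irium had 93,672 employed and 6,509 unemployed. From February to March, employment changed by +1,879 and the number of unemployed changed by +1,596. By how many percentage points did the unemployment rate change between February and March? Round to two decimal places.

The unemployment rate changed by +1.32 percentage points.

February: labor force = 93,672 + 6,509 = 100,181; u = 6,509/100,181 = 6.50%.
March: labor force = 95,551 + 8,105 = 103,656; u = 8,105/103,656 = 7.82%.
Change = 7.82% − 6.50% = +1.32 pp.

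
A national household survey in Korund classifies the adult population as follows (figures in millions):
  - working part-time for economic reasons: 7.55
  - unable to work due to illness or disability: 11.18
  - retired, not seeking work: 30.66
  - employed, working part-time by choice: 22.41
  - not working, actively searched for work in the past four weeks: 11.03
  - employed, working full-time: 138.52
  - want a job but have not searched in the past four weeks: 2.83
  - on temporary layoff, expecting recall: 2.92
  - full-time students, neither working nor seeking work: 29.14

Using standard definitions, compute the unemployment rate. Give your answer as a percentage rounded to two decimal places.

Unemployment rate ≈ 7.65%.

Employed = 7.55 + 22.41 + 138.52 = 168.48 million (anyone who worked, including part-time for economic reasons, counts as employed).
Unemployed = 11.03 + 2.92 = 13.95 million (jobless and actively searching, or on temporary layoff).
Labor force = 168.48 + 13.95 = 182.43 million.
Unemployment rate = 13.95 / 182.43 = 7.65%.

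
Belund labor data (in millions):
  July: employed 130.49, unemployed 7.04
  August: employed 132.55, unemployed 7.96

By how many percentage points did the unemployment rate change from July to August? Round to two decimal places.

The unemployment rate changed by +0.55 percentage points.

July: labor force = 130.49 + 7.04 = 137.53; u = 7.04/137.53 = 5.12%.
August: labor force = 132.55 + 7.96 = 140.51; u = 7.96/140.51 = 5.67%.
Change = 5.67% − 5.12% = +0.55 pp.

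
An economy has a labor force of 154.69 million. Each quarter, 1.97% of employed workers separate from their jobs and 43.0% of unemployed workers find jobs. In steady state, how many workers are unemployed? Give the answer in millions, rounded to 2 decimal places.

About 6.78 million are unemployed in steady state.

Steady-state unemployment rate u* = s/(s+f) = 1.97/(1.97+43.0) = 0.043807.
Unemployed = u* × labor force = 0.043807 × 154.69 ≈ 6.78 million.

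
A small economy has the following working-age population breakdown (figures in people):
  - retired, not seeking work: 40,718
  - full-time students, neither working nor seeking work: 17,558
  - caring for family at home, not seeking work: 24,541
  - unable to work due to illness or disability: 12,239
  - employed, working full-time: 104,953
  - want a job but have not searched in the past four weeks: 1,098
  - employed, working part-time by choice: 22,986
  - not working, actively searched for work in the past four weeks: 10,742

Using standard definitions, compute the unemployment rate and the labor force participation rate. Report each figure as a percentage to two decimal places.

Unemployment rate ≈ 7.75%; labor force participation rate ≈ 59.05%.

Employed = 104,953 + 22,986 = 127,939.
Unemployed = 10,742.
Labor force = 127,939 + 10,742 = 138,681.
Not in labor force = 40,718 + 17,558 + 24,541 + 12,239 + 1,098 = 96,154 (those not working and not actively searching are outside the labor force — including those who want a job but have given up searching).
Civilian working-age population = 138,681 + 96,154 = 234,835.
Unemployment rate = 10,742 / 138,681 = 7.75%.
Labor force participation rate = 138,681 / 234,835 = 59.05%.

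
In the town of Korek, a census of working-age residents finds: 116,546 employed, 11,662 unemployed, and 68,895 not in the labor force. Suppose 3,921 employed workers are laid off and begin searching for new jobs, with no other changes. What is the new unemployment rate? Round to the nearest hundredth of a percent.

New unemployment rate ≈ 12.15%.

Initially, labor force = 116,546 + 11,662 = 128,208, so u = 11,662/128,208 = 9.10%.
After the change, employed falls and unemployed rises by 3,921; labor force unchanged → E = 112,625, U = 15,583, labor force = 128,208.
New unemployment rate = 15,583 / 128,208 = 12.15%.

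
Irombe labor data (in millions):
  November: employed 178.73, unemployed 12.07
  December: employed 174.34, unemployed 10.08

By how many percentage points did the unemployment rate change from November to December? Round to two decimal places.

November: labor force = 178.73 + 12.07 = 190.80; u = 12.07/190.80 = 6.33%.
December: labor force = 174.34 + 10.08 = 184.42; u = 10.08/184.42 = 5.47%.
Change = 5.47% − 6.33% = −0.86 pp.

The unemployment rate changed by −0.86 percentage points.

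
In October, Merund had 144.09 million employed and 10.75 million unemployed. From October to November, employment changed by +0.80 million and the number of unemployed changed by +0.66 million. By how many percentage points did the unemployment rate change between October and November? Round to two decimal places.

October: labor force = 144.09 + 10.75 = 154.84; u = 10.75/154.84 = 6.94%.
November: labor force = 144.89 + 11.41 = 156.30; u = 11.41/156.30 = 7.30%.
Change = 7.30% − 6.94% = +0.36 pp.

The unemployment rate changed by +0.36 percentage points.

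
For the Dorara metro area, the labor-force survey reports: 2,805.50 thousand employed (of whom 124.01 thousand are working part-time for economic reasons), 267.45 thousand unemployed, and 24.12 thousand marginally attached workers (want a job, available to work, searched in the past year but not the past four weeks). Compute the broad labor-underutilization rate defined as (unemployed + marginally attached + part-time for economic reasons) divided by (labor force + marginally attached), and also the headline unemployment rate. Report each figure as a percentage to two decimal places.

Broad underutilization rate ≈ 13.42%; headline unemployment rate ≈ 8.70%.

Labor force = 2,805.50 + 267.45 = 3,072.95 thousand.
Numerator = 267.45 + 24.12 + 124.01 = 415.58 thousand.
Denominator = 3,072.95 + 24.12 = 3,097.07 thousand.
Broad rate = 415.58 / 3,097.07 = 13.42%.
Headline unemployment rate = 267.45 / 3,072.95 = 8.70%.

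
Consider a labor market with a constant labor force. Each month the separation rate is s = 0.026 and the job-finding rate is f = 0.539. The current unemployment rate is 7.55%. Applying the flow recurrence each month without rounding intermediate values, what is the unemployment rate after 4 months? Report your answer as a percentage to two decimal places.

Unemployment rate after four months ≈ 4.71%.

With a fixed labor force, u_{t+1} = u_t + s·(1−u_t) − f·u_t = u_t·(1−s−f) + s.
Here 1−s−f = 0.435 and s = 0.026.
u_1 = 0.075500 × 0.435 + 0.026 = 0.058842.
u_2 = 0.058842 × 0.435 + 0.026 = 0.051596.
u_3 = 0.051596 × 0.435 + 0.026 = 0.048444.
u_4 = 0.048444 × 0.435 + 0.026 = 0.047073.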